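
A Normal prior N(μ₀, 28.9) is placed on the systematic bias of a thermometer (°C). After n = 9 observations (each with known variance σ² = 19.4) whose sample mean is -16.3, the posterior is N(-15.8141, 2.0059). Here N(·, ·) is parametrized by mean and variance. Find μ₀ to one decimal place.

μ₀ = -9.3

The posterior mean is a precision-weighted average: μ_n = (τ₀μ₀ + τ_data·x̄)/(τ₀+τ_data), with τ₀=1/σ₀² and τ_data=n/σ².
Here τ₀ = 1/28.9 = 0.034602 and τ_data = 9/19.4 = 0.463918, so τ_n = 0.498520.
Rearranging for μ₀: μ₀ = (μ_n·τ_n − τ_data·x̄)/τ₀ = (-15.8141·0.498520 − 0.463918·-16.3) / 0.034602 = -0.321782/0.034602 ≈ -9.3.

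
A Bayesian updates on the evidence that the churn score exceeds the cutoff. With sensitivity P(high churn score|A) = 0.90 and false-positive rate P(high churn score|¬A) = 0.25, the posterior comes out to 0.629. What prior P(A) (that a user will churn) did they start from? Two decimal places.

P(A) = 0.32

Bayes' rule in odds form gives O(A|E) = O(A)·[P(E|A)/P(E|¬A)], hence O(A) = O(A|E)/LR.
Posterior odds = 0.629/(1−0.629) = 1.6954. LR = 0.90/0.25 = 3.6000.
Prior odds = 1.6954/3.6000 = 0.4709, so P(A) = 0.4709/(1+0.4709) ≈ 0.32.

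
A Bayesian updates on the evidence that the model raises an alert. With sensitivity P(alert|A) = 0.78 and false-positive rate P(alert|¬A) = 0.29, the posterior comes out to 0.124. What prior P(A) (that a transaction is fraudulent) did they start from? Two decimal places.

P(A) = 0.05

Bayes' rule in odds form gives O(A|E) = O(A)·[P(E|A)/P(E|¬A)], hence O(A) = O(A|E)/LR.
Posterior odds = 0.124/(1−0.124) = 0.1416. LR = 0.78/0.29 = 2.6897.
Prior odds = 0.1416/2.6897 = 0.0526, so P(A) = 0.0526/(1+0.0526) ≈ 0.05.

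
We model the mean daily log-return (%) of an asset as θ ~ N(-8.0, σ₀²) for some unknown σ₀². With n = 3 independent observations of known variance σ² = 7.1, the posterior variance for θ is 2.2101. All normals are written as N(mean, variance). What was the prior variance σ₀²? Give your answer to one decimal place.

Posterior precision equals prior precision plus data precision: 1/σ_n² = 1/σ₀² + n/σ².
So 1/σ₀² = 1/2.2101 − 3/7.1 = 0.452468 − 0.422535 = 0.029933.
Hence σ₀² = 1/0.029933 ≈ 33.4.

σ₀² = 33.4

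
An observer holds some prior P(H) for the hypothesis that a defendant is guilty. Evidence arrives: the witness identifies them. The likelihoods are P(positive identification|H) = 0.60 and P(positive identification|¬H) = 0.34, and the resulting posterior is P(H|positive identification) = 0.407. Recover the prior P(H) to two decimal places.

P(H) = 0.28

In odds form, posterior odds = prior odds × likelihood ratio, so prior odds = posterior odds ÷ LR.
Posterior odds = 0.407/(1−0.407) = 0.6863. LR = 0.60/0.34 = 1.7647.
Prior odds = 0.6863/1.7647 = 0.3889, so P(H) = 0.3889/(1+0.3889) ≈ 0.28.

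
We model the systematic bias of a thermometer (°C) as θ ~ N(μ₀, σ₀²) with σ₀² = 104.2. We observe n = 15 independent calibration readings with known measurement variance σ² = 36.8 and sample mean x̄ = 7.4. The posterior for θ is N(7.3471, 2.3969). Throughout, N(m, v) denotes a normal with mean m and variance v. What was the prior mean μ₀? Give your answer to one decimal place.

μ₀ = 5.1

With known observation variance, the Normal–Normal posterior has precision τ_n = τ₀ + n/σ² and mean μ_n = (τ₀μ₀ + (n/σ²)x̄)/τ_n.
Here τ₀ = 1/104.2 = 0.009597 and τ_data = 15/36.8 = 0.407609, so τ_n = 0.417206.
Rearranging for μ₀: μ₀ = (μ_n·τ_n − τ_data·x̄)/τ₀ = (7.3471·0.417206 − 0.407609·7.4) / 0.009597 = 0.048948/0.009597 ≈ 5.1.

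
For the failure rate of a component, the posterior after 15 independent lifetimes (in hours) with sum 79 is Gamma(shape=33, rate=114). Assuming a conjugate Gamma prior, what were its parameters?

Gamma(shape=18, rate=35)

Gamma–exponential conjugacy: posterior shape = α + n, posterior rate = β + Σtᵢ.
So α = 33 − 15 = 18 and β = 114 − 79 = 35.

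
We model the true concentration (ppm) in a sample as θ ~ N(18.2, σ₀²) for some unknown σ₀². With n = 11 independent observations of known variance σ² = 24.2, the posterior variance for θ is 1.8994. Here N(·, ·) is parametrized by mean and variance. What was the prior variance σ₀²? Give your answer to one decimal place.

σ₀² = 13.9

Posterior precision equals prior precision plus data precision: 1/σ_n² = 1/σ₀² + n/σ².
So 1/σ₀² = 1/1.8994 − 11/24.2 = 0.526482 − 0.454545 = 0.071937.
Hence σ₀² = 1/0.071937 ≈ 13.9.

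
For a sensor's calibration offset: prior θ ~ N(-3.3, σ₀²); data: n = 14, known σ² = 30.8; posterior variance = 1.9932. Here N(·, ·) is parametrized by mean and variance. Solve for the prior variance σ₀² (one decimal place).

σ₀² = 21.2

Posterior precision equals prior precision plus data precision: 1/σ_n² = 1/σ₀² + n/σ².
So 1/σ₀² = 1/1.9932 − 14/30.8 = 0.501706 − 0.454545 = 0.047161.
Hence σ₀² = 1/0.047161 ≈ 21.2.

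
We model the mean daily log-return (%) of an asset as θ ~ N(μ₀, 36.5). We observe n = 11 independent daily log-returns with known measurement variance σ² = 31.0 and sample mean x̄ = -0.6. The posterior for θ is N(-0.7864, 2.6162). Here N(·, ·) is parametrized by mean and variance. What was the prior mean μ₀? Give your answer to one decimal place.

μ₀ = -3.2

With known observation variance, the Normal–Normal posterior has precision τ_n = τ₀ + n/σ² and mean μ_n = (τ₀μ₀ + (n/σ²)x̄)/τ_n.
Here τ₀ = 1/36.5 = 0.027397 and τ_data = 11/31.0 = 0.354839, so τ_n = 0.382236.
Rearranging for μ₀: μ₀ = (μ_n·τ_n − τ_data·x̄)/τ₀ = (-0.7864·0.382236 − 0.354839·-0.6) / 0.027397 = -0.087687/0.027397 ≈ -3.2.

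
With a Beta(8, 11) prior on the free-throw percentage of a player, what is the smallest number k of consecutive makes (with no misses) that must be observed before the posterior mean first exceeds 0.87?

k = 66

After k makes and 0 misses the posterior is Beta(8+k, 11), with mean (8+k)/(8+11+k).
Set (8+k)/(19+k) > 0.87 and solve: k > (0.87·19 − 8)/(1 − 0.87) = 65.615.
The smallest integer exceeding 65.615 is 66, and checking k=66: (74)/(85) = 0.8706 > 0.87.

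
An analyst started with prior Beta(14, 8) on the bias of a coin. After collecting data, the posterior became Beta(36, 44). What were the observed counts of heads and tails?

Under Beta–binomial conjugacy the posterior parameters are (α+s, β+f).
So s = 36 − 14 = 22 and f = 44 − 8 = 36.

22 heads and 36 tails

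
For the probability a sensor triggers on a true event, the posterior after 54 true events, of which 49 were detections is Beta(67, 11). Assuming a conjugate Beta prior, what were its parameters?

Beta is conjugate to the binomial likelihood: posterior = Beta(α+s, β+f).
So α = 67 − 49 = 18 and β = 11 − 5 = 6.

Beta(18, 6)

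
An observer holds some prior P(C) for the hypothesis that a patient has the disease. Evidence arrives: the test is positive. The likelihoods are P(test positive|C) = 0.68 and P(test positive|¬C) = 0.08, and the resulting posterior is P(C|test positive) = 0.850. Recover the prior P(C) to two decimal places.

P(C) = 0.40

Bayes' rule in odds form gives O(C|E) = O(C)·[P(E|C)/P(E|¬C)], hence O(C) = O(C|E)/LR.
Posterior odds = 0.850/(1−0.850) = 5.6667. LR = 0.68/0.08 = 8.5000.
Prior odds = 5.6667/8.5000 = 0.6667, so P(C) = 0.6667/(1+0.6667) ≈ 0.40.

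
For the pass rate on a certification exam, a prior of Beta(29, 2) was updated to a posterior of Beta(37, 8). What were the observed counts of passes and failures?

8 passes and 6 failures

Under Beta–binomial conjugacy the posterior parameters are (a+s, b+f).
So s = 37 − 29 = 8 and f = 8 − 2 = 6.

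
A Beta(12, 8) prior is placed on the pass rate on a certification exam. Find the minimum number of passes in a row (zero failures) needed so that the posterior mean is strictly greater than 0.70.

After k passes and 0 failures the posterior is Beta(12+k, 8), with mean (12+k)/(12+8+k).
Set (12+k)/(20+k) > 0.70 and solve: k > (0.70·20 − 12)/(1 − 0.70) = 6.667.
The smallest integer exceeding 6.667 is 7.

k = 7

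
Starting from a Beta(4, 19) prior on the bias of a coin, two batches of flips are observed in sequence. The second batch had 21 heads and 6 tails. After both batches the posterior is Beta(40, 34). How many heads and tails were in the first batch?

15 heads and 9 tails

Because Beta–binomial updating is additive in the counts, the combined data contributed (α_post−α_prior, β_post−β_prior) successes and failures.
Total across both batches: 40−4=36 heads, 34−19=15 tails.
Subtract the second batch: 36−21=15 heads and 15−6=9 tails.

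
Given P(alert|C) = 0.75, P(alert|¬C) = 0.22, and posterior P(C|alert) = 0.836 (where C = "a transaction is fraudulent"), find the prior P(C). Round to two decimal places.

P(C) = 0.60

Bayes' rule in odds form gives O(C|E) = O(C)·[P(E|C)/P(E|¬C)], hence O(C) = O(C|E)/LR.
Posterior odds = 0.836/(1−0.836) = 5.0976. LR = 0.75/0.22 = 3.4091.
Prior odds = 5.0976/3.4091 = 1.4953, so P(C) = 1.4953/(1+1.4953) ≈ 0.60.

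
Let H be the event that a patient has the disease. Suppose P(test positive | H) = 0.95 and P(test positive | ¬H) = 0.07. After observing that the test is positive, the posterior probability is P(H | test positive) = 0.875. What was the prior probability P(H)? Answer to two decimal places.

Bayes' rule in odds form gives O(H|E) = O(H)·[P(E|H)/P(E|¬H)], hence O(H) = O(H|E)/LR.
Posterior odds = 0.875/(1−0.875) = 7.0000. LR = 0.95/0.07 = 13.5714.
Prior odds = 7.0000/13.5714 = 0.5158, so P(H) = 0.5158/(1+0.5158) ≈ 0.34.

P(H) = 0.34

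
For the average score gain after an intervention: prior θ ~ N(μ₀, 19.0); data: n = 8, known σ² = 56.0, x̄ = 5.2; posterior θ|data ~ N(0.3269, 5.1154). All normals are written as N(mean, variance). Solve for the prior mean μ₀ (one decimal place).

μ₀ = -12.9

With known observation variance, the Normal–Normal posterior has precision τ_n = τ₀ + n/σ² and mean μ_n = (τ₀μ₀ + (n/σ²)x̄)/τ_n.
Here τ₀ = 1/19.0 = 0.052632 and τ_data = 8/56.0 = 0.142857, so τ_n = 0.195489.
Rearranging for μ₀: μ₀ = (μ_n·τ_n − τ_data·x̄)/τ₀ = (0.3269·0.195489 − 0.142857·5.2) / 0.052632 = -0.678951/0.052632 ≈ -12.9.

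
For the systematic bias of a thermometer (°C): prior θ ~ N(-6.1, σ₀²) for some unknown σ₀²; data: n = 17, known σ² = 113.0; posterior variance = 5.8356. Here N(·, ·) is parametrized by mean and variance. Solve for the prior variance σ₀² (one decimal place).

σ₀² = 47.8

Posterior precision equals prior precision plus data precision: 1/σ_n² = 1/σ₀² + n/σ².
So 1/σ₀² = 1/5.8356 − 17/113.0 = 0.171362 − 0.150442 = 0.020920.
Hence σ₀² = 1/0.020920 ≈ 47.8.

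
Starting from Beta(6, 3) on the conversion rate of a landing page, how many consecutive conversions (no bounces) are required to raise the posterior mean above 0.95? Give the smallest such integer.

k = 52

After k conversions and 0 bounces the posterior is Beta(6+k, 3), with mean (6+k)/(6+3+k).
Set (6+k)/(9+k) > 0.95 and solve: k > (0.95·9 − 6)/(1 − 0.95) = 51.000.
The smallest integer exceeding 51.000 is 52.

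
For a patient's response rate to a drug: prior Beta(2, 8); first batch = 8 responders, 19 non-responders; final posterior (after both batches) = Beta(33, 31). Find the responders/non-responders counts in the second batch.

Sequential conjugate updates are equivalent to a single update on the pooled data, so total successes = posterior α − prior α and total failures = posterior β − prior β.
Total across both batches: 33−2=31 responders, 31−8=23 non-responders.
Subtract the first batch: 31−8=23 responders and 23−19=4 non-responders.

23 responders and 4 non-responders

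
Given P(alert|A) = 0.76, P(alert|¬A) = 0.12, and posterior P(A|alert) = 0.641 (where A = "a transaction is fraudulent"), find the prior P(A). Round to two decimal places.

P(A) = 0.22

In odds form, posterior odds = prior odds × likelihood ratio, so prior odds = posterior odds ÷ LR.
Posterior odds = 0.641/(1−0.641) = 1.7855. LR = 0.76/0.12 = 6.3333.
Prior odds = 1.7855/6.3333 = 0.2819, so P(A) = 0.2819/(1+0.2819) ≈ 0.22.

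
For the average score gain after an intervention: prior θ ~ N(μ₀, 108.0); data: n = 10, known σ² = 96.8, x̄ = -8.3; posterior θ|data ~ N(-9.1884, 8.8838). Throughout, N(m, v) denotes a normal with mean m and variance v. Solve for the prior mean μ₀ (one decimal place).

The posterior mean is a precision-weighted average: μ_n = (τ₀μ₀ + τ_data·x̄)/(τ₀+τ_data), with τ₀=1/σ₀² and τ_data=n/σ².
Here τ₀ = 1/108.0 = 0.009259 and τ_data = 10/96.8 = 0.103306, so τ_n = 0.112565.
Rearranging for μ₀: μ₀ = (μ_n·τ_n − τ_data·x̄)/τ₀ = (-9.1884·0.112565 − 0.103306·-8.3) / 0.009259 = -0.176852/0.009259 ≈ -19.1.

μ₀ = -19.1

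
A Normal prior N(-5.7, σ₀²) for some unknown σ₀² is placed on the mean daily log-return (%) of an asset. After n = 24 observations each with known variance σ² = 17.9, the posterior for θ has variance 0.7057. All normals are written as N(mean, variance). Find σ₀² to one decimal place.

Posterior precision equals prior precision plus data precision: 1/σ_n² = 1/σ₀² + n/σ².
So 1/σ₀² = 1/0.7057 − 24/17.9 = 1.417033 − 1.340782 = 0.076251.
Hence σ₀² = 1/0.076251 ≈ 13.1.

σ₀² = 13.1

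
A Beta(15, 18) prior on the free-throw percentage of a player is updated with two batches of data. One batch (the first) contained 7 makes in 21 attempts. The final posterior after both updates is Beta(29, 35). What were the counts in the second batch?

7 makes and 3 misses

Sequential conjugate updates are equivalent to a single update on the pooled data, so total successes = posterior α − prior α and total failures = posterior β − prior β.
Total across both batches: 29−15=14 makes, 35−18=17 misses.
Subtract the first batch: 14−7=7 makes and 17−14=3 misses.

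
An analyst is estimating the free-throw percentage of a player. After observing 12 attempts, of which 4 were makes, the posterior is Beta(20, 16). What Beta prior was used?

Beta is conjugate to the binomial likelihood: posterior = Beta(α+s, β+f).
So α = 20 − 4 = 16 and β = 16 − 8 = 8.

Beta(16, 8)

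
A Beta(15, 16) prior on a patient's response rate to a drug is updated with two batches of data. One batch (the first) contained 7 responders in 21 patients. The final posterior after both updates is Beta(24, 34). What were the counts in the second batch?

2 responders and 4 non-responders

Because Beta–binomial updating is additive in the counts, the combined data contributed (α_post−α_prior, β_post−β_prior) successes and failures.
Total across both batches: 24−15=9 responders, 34−16=18 non-responders.
Subtract the first batch: 9−7=2 responders and 18−14=4 non-responders.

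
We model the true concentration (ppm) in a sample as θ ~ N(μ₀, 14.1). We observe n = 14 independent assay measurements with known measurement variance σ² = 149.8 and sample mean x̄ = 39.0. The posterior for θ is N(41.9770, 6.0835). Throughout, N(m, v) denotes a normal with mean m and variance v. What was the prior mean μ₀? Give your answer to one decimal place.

The posterior mean is a precision-weighted average: μ_n = (τ₀μ₀ + τ_data·x̄)/(τ₀+τ_data), with τ₀=1/σ₀² and τ_data=n/σ².
Here τ₀ = 1/14.1 = 0.070922 and τ_data = 14/149.8 = 0.093458, so τ_n = 0.164380.
Rearranging for μ₀: μ₀ = (μ_n·τ_n − τ_data·x̄)/τ₀ = (41.9770·0.164380 − 0.093458·39.0) / 0.070922 = 3.255317/0.070922 ≈ 45.9.

μ₀ = 45.9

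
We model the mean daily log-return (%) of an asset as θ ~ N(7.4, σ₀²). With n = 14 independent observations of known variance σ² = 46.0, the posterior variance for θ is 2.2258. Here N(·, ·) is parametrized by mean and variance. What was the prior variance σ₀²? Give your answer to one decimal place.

σ₀² = 6.9

For the Normal–Normal model with known σ², precisions add: τ_n = τ₀ + n/σ².
So 1/σ₀² = 1/2.2258 − 14/46.0 = 0.449277 − 0.304348 = 0.144929.
Hence σ₀² = 1/0.144929 ≈ 6.9.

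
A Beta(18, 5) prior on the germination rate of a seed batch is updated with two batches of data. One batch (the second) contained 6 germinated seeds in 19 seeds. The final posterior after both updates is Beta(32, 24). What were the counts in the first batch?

Sequential conjugate updates are equivalent to a single update on the pooled data, so total successes = posterior α − prior α and total failures = posterior β − prior β.
Total across both batches: 32−18=14 germinated seeds, 24−5=19 non-germinating seeds.
Subtract the second batch: 14−6=8 germinated seeds and 19−13=6 non-germinating seeds.

8 germinated seeds and 6 non-germinating seeds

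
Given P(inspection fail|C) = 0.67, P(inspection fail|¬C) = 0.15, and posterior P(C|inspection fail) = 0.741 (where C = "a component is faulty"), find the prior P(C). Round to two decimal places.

P(C) = 0.39

In odds form, posterior odds = prior odds × likelihood ratio, so prior odds = posterior odds ÷ LR.
Posterior odds = 0.741/(1−0.741) = 2.8610. LR = 0.67/0.15 = 4.4667.
Prior odds = 2.8610/4.4667 = 0.6405, so P(C) = 0.6405/(1+0.6405) ≈ 0.39.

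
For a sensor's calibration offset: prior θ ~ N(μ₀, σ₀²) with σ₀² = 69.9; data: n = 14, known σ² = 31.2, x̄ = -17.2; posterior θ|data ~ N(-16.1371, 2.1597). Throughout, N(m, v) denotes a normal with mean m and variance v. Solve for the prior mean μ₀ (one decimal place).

μ₀ = 17.2

With known observation variance, the Normal–Normal posterior has precision τ_n = τ₀ + n/σ² and mean μ_n = (τ₀μ₀ + (n/σ²)x̄)/τ_n.
Here τ₀ = 1/69.9 = 0.014306 and τ_data = 14/31.2 = 0.448718, so τ_n = 0.463024.
Rearranging for μ₀: μ₀ = (μ_n·τ_n − τ_data·x̄)/τ₀ = (-16.1371·0.463024 − 0.448718·-17.2) / 0.014306 = 0.246085/0.014306 ≈ 17.2.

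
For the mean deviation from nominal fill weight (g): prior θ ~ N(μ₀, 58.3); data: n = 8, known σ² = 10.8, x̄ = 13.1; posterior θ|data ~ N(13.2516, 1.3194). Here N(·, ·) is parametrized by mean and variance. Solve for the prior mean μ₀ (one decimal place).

With known observation variance, the Normal–Normal posterior has precision τ_n = τ₀ + n/σ² and mean μ_n = (τ₀μ₀ + (n/σ²)x̄)/τ_n.
Here τ₀ = 1/58.3 = 0.017153 and τ_data = 8/10.8 = 0.740741, so τ_n = 0.757894.
Rearranging for μ₀: μ₀ = (μ_n·τ_n − τ_data·x̄)/τ₀ = (13.2516·0.757894 − 0.740741·13.1) / 0.017153 = 0.339601/0.017153 ≈ 19.8.

μ₀ = 19.8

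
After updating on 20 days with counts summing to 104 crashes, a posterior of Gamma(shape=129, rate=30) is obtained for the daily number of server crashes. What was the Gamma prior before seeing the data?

Gamma(shape=25, rate=10)

Gamma–Poisson conjugacy: posterior shape = α + Σxᵢ, posterior rate = β + n.
So α = 129 − 104 = 25 and β = 30 − 20 = 10.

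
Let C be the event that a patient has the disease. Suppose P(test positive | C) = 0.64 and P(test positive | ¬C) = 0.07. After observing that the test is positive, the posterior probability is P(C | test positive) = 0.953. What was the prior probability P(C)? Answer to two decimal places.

Bayes' rule in odds form gives O(C|E) = O(C)·[P(E|C)/P(E|¬C)], hence O(C) = O(C|E)/LR.
Posterior odds = 0.953/(1−0.953) = 20.2766. LR = 0.64/0.07 = 9.1429.
Prior odds = 20.2766/9.1429 = 2.2177, so P(C) = 2.2177/(1+2.2177) ≈ 0.69.

P(C) = 0.69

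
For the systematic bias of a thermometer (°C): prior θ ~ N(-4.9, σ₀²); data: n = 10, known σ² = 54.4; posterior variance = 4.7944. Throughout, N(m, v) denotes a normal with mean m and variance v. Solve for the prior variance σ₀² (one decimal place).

For the Normal–Normal model with known σ², precisions add: τ_n = τ₀ + n/σ².
So 1/σ₀² = 1/4.7944 − 10/54.4 = 0.208577 − 0.183824 = 0.024753.
Hence σ₀² = 1/0.024753 ≈ 40.4.

σ₀² = 40.4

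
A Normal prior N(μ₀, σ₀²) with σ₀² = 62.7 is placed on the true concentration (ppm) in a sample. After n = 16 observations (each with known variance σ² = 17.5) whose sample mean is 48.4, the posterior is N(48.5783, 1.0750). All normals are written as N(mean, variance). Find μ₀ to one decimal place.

μ₀ = 58.8

With known observation variance, the Normal–Normal posterior has precision τ_n = τ₀ + n/σ² and mean μ_n = (τ₀μ₀ + (n/σ²)x̄)/τ_n.
Here τ₀ = 1/62.7 = 0.015949 and τ_data = 16/17.5 = 0.914286, so τ_n = 0.930235.
Rearranging for μ₀: μ₀ = (μ_n·τ_n − τ_data·x̄)/τ₀ = (48.5783·0.930235 − 0.914286·48.4) / 0.015949 = 0.937793/0.015949 ≈ 58.8.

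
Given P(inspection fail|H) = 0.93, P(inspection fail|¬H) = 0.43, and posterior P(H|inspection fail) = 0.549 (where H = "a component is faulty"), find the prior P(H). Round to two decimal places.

Bayes' rule in odds form gives O(H|E) = O(H)·[P(E|H)/P(E|¬H)], hence O(H) = O(H|E)/LR.
Posterior odds = 0.549/(1−0.549) = 1.2173. LR = 0.93/0.43 = 2.1628.
Prior odds = 1.2173/2.1628 = 0.5628, so P(H) = 0.5628/(1+0.5628) ≈ 0.36.

P(H) = 0.36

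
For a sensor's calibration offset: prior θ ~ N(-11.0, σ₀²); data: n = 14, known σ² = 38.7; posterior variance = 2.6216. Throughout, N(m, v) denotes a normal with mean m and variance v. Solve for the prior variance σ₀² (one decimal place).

σ₀² = 50.8

Posterior precision equals prior precision plus data precision: 1/σ_n² = 1/σ₀² + n/σ².
So 1/σ₀² = 1/2.6216 − 14/38.7 = 0.381446 − 0.361757 = 0.019689.
Hence σ₀² = 1/0.019689 ≈ 50.8.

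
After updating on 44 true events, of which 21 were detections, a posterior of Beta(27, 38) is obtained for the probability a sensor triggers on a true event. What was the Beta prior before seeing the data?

Under Beta–binomial conjugacy the posterior parameters are (α+s, β+f).
Subtract the data counts: 27−21=6, 38−23=15.

Beta(6, 15)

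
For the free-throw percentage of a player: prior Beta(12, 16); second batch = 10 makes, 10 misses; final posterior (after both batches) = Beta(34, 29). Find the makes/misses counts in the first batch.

12 makes and 3 misses

Because Beta–binomial updating is additive in the counts, the combined data contributed (α_post−α_prior, β_post−β_prior) successes and failures.
Total across both batches: 34−12=22 makes, 29−16=13 misses.
Subtract the second batch: 22−10=12 makes and 13−10=3 misses.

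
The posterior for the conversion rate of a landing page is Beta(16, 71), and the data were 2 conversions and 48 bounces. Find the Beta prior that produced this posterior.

Under Beta–binomial conjugacy the posterior parameters are (α+s, β+f).
So α = 16 − 2 = 14 and β = 71 − 48 = 23.

Beta(14, 23)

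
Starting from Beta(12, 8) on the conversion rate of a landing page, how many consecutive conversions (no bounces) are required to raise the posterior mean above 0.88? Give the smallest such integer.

After k conversions and 0 bounces the posterior is Beta(12+k, 8), with mean (12+k)/(12+8+k).
Set (12+k)/(20+k) > 0.88 and solve: k > (0.88·20 − 12)/(1 − 0.88) = 46.667.
The smallest integer exceeding 46.667 is 47, and checking k=47: (59)/(67) = 0.8806 > 0.88.

k = 47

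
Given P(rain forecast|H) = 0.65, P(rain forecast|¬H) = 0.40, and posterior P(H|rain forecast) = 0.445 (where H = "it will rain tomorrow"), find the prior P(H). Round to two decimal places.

In odds form, posterior odds = prior odds × likelihood ratio, so prior odds = posterior odds ÷ LR.
Posterior odds = 0.445/(1−0.445) = 0.8018. LR = 0.65/0.40 = 1.6250.
Prior odds = 0.8018/1.6250 = 0.4934, so P(H) = 0.4934/(1+0.4934) ≈ 0.33.

P(H) = 0.33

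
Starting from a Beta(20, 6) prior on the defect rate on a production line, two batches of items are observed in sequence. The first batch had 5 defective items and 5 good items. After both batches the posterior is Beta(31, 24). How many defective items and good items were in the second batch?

6 defective items and 13 good items

Because Beta–binomial updating is additive in the counts, the combined data contributed (α_post−α_prior, β_post−β_prior) successes and failures.
Total across both batches: 31−20=11 defective items, 24−6=18 good items.
Subtract the first batch: 11−5=6 defective items and 18−5=13 good items.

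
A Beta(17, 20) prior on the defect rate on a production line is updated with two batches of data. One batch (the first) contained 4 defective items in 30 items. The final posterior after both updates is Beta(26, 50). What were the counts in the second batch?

5 defective items and 4 good items

Sequential conjugate updates are equivalent to a single update on the pooled data, so total successes = posterior α − prior α and total failures = posterior β − prior β.
Total across both batches: 26−17=9 defective items, 50−20=30 good items.
Subtract the first batch: 9−4=5 defective items and 30−26=4 good items.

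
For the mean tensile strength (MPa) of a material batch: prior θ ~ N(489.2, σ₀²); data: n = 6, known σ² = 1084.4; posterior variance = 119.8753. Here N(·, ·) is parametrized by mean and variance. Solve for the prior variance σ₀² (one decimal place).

σ₀² = 356.0

Posterior precision equals prior precision plus data precision: 1/σ_n² = 1/σ₀² + n/σ².
So 1/σ₀² = 1/119.8753 − 6/1084.4 = 0.008342 − 0.005533 = 0.002809.
Hence σ₀² = 1/0.002809 ≈ 356.0.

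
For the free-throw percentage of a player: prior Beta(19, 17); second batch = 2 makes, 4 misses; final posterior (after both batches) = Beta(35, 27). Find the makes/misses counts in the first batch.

Because Beta–binomial updating is additive in the counts, the combined data contributed (α_post−α_prior, β_post−β_prior) successes and failures.
Total across both batches: 35−19=16 makes, 27−17=10 misses.
Subtract the second batch: 16−2=14 makes and 10−4=6 misses.

14 makes and 6 misses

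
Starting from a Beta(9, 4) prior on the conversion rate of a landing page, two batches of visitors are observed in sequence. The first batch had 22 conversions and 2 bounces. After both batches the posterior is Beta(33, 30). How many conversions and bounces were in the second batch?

2 conversions and 24 bounces

Sequential conjugate updates are equivalent to a single update on the pooled data, so total successes = posterior α − prior α and total failures = posterior β − prior β.
Total across both batches: 33−9=24 conversions, 30−4=26 bounces.
Subtract the first batch: 24−22=2 conversions and 26−2=24 bounces.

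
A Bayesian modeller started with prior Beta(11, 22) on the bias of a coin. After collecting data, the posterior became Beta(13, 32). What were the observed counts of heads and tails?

Beta is conjugate to the binomial likelihood: posterior = Beta(α+s, β+f).
Match parameters: s=13−11=2, f=32−22=10.

2 heads and 10 tails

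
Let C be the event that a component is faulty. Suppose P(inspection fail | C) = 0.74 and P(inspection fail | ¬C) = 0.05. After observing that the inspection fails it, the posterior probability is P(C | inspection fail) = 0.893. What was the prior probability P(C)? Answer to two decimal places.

In odds form, posterior odds = prior odds × likelihood ratio, so prior odds = posterior odds ÷ LR.
Posterior odds = 0.893/(1−0.893) = 8.3458. LR = 0.74/0.05 = 14.8000.
Prior odds = 8.3458/14.8000 = 0.5639, so P(C) = 0.5639/(1+0.5639) ≈ 0.36.

P(C) = 0.36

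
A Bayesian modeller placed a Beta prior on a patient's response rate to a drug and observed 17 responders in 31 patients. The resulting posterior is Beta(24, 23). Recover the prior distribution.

Beta(7, 9)

A Beta(α, β) prior with s successes and f failures in binomial data gives a Beta(α+s, β+f) posterior.
Subtract the data counts: 24−17=7, 23−14=9.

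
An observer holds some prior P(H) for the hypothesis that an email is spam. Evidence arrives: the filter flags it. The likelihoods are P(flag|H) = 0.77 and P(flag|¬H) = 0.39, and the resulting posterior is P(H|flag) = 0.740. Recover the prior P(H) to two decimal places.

P(H) = 0.59

In odds form, posterior odds = prior odds × likelihood ratio, so prior odds = posterior odds ÷ LR.
Posterior odds = 0.740/(1−0.740) = 2.8462. LR = 0.77/0.39 = 1.9744.
Prior odds = 2.8462/1.9744 = 1.4416, so P(H) = 1.4416/(1+1.4416) ≈ 0.59.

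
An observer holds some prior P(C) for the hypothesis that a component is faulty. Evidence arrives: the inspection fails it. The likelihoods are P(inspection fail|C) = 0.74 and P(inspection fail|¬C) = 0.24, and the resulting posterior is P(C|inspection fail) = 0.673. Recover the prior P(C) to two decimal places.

P(C) = 0.40

Bayes' rule in odds form gives O(C|E) = O(C)·[P(E|C)/P(E|¬C)], hence O(C) = O(C|E)/LR.
Posterior odds = 0.673/(1−0.673) = 2.0581. LR = 0.74/0.24 = 3.0833.
Prior odds = 2.0581/3.0833 = 0.6675, so P(C) = 0.6675/(1+0.6675) ≈ 0.40.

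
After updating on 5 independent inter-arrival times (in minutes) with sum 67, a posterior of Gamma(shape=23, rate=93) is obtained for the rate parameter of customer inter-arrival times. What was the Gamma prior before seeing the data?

For an exponential likelihood with a Gamma(α, β) prior on the rate, n observations with total T give posterior Gamma(α+n, β+T).
So α = 23 − 5 = 18 and β = 93 − 67 = 26.

Gamma(shape=18, rate=26)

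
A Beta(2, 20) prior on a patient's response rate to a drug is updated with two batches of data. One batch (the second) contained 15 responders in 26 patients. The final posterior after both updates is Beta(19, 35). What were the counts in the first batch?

2 responders and 4 non-responders

Sequential conjugate updates are equivalent to a single update on the pooled data, so total successes = posterior α − prior α and total failures = posterior β − prior β.
Total across both batches: 19−2=17 responders, 35−20=15 non-responders.
Subtract the second batch: 17−15=2 responders and 15−11=4 non-responders.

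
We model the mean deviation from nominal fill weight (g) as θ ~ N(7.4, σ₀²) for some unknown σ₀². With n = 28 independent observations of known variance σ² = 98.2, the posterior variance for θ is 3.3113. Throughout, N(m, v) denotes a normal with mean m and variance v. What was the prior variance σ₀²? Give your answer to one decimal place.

For the Normal–Normal model with known σ², precisions add: τ_n = τ₀ + n/σ².
So 1/σ₀² = 1/3.3113 − 28/98.2 = 0.301996 − 0.285132 = 0.016864.
Hence σ₀² = 1/0.016864 ≈ 59.3.

σ₀² = 59.3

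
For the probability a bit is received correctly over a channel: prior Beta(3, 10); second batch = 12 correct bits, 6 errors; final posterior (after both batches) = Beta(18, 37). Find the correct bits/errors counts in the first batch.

3 correct bits and 21 errors

Because Beta–binomial updating is additive in the counts, the combined data contributed (α_post−α_prior, β_post−β_prior) successes and failures.
Total across both batches: 18−3=15 correct bits, 37−10=27 errors.
Subtract the second batch: 15−12=3 correct bits and 27−6=21 errors.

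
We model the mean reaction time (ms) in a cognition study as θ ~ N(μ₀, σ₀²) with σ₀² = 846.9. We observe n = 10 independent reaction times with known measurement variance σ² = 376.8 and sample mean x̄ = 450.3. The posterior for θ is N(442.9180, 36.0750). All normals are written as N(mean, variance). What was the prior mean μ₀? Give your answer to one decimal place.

μ₀ = 277.0

The posterior mean is a precision-weighted average: μ_n = (τ₀μ₀ + τ_data·x̄)/(τ₀+τ_data), with τ₀=1/σ₀² and τ_data=n/σ².
Here τ₀ = 1/846.9 = 0.001181 and τ_data = 10/376.8 = 0.026539, so τ_n = 0.027720.
Rearranging for μ₀: μ₀ = (μ_n·τ_n − τ_data·x̄)/τ₀ = (442.9180·0.027720 − 0.026539·450.3) / 0.001181 = 0.327175/0.001181 ≈ 277.0.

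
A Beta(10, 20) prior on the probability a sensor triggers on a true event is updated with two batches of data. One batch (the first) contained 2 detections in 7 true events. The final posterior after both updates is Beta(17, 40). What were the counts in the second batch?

5 detections and 15 misses

Sequential conjugate updates are equivalent to a single update on the pooled data, so total successes = posterior α − prior α and total failures = posterior β − prior β.
Total across both batches: 17−10=7 detections, 40−20=20 misses.
Subtract the first batch: 7−2=5 detections and 20−5=15 misses.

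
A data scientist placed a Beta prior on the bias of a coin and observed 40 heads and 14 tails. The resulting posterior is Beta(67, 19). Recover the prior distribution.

Beta(27, 5)

Under Beta–binomial conjugacy the posterior parameters are (a+s, b+f).
So a = 67 − 40 = 27 and b = 19 − 14 = 5.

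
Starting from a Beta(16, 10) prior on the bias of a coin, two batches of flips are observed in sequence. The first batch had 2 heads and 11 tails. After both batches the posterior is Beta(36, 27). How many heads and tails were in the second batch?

18 heads and 6 tails

Because Beta–binomial updating is additive in the counts, the combined data contributed (α_post−α_prior, β_post−β_prior) successes and failures.
Total across both batches: 36−16=20 heads, 27−10=17 tails.
Subtract the first batch: 20−2=18 heads and 17−11=6 tails.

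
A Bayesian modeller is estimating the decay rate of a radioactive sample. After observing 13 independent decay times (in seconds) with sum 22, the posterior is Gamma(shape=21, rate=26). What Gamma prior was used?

For an exponential likelihood with a Gamma(α, β) prior on the rate, n observations with total T give posterior Gamma(α+n, β+T).
So α = 21 − 13 = 8 and β = 26 − 22 = 4.

Gamma(shape=8, rate=4)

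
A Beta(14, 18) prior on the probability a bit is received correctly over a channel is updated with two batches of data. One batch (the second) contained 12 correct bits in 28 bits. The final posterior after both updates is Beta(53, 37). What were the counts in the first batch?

Because Beta–binomial updating is additive in the counts, the combined data contributed (α_post−α_prior, β_post−β_prior) successes and failures.
Total across both batches: 53−14=39 correct bits, 37−18=19 errors.
Subtract the second batch: 39−12=27 correct bits and 19−16=3 errors.

27 correct bits and 3 errors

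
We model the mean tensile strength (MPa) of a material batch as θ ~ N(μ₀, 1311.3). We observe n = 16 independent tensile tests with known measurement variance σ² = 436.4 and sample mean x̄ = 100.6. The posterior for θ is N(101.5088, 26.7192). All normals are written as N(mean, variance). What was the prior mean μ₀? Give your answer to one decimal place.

μ₀ = 145.2

With known observation variance, the Normal–Normal posterior has precision τ_n = τ₀ + n/σ² and mean μ_n = (τ₀μ₀ + (n/σ²)x̄)/τ_n.
Here τ₀ = 1/1311.3 = 0.000763 and τ_data = 16/436.4 = 0.036664, so τ_n = 0.037427.
Rearranging for μ₀: μ₀ = (μ_n·τ_n − τ_data·x̄)/τ₀ = (101.5088·0.037427 − 0.036664·100.6) / 0.000763 = 0.110771/0.000763 ≈ 145.2.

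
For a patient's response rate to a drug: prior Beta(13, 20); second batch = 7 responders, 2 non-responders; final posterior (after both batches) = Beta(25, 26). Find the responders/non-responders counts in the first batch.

5 responders and 4 non-responders

Sequential conjugate updates are equivalent to a single update on the pooled data, so total successes = posterior α − prior α and total failures = posterior β − prior β.
Total across both batches: 25−13=12 responders, 26−20=6 non-responders.
Subtract the second batch: 12−7=5 responders and 6−2=4 non-responders.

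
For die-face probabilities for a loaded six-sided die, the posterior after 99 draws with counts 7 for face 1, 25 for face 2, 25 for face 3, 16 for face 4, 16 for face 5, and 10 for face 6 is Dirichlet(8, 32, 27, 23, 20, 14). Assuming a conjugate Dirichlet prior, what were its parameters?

For a Dirichlet(α) prior with multinomial counts c, the posterior is Dirichlet(α + c) componentwise.
Subtract each count from the matching posterior parameter: 8−7=1, 32−25=7, 27−25=2, 23−16=7, 20−16=4, 14−10=4.

Dirichlet(1, 7, 2, 7, 4, 4)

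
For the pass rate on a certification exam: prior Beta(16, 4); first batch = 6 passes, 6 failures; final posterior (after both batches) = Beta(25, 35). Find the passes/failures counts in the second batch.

3 passes and 25 failures

Because Beta–binomial updating is additive in the counts, the combined data contributed (α_post−α_prior, β_post−β_prior) successes and failures.
Total across both batches: 25−16=9 passes, 35−4=31 failures.
Subtract the first batch: 9−6=3 passes and 31−6=25 failures.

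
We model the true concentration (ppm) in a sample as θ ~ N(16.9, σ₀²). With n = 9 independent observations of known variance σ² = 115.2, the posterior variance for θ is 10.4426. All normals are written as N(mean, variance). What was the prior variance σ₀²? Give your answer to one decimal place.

Posterior precision equals prior precision plus data precision: 1/σ_n² = 1/σ₀² + n/σ².
So 1/σ₀² = 1/10.4426 − 9/115.2 = 0.095762 − 0.078125 = 0.017637.
Hence σ₀² = 1/0.017637 ≈ 56.7.

σ₀² = 56.7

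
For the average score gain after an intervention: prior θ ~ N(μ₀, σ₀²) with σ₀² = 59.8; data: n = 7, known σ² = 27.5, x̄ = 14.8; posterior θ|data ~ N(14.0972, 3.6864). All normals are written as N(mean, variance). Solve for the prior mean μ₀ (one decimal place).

With known observation variance, the Normal–Normal posterior has precision τ_n = τ₀ + n/σ² and mean μ_n = (τ₀μ₀ + (n/σ²)x̄)/τ_n.
Here τ₀ = 1/59.8 = 0.016722 and τ_data = 7/27.5 = 0.254545, so τ_n = 0.271267.
Rearranging for μ₀: μ₀ = (μ_n·τ_n − τ_data·x̄)/τ₀ = (14.0972·0.271267 − 0.254545·14.8) / 0.016722 = 0.056839/0.016722 ≈ 3.4.

μ₀ = 3.4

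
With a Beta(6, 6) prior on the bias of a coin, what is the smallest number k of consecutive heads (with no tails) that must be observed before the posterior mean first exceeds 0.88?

k = 39

After k heads and 0 tails the posterior is Beta(6+k, 6), with mean (6+k)/(6+6+k).
Set (6+k)/(12+k) > 0.88 and solve: k > (0.88·12 − 6)/(1 − 0.88) = 38.000.
The smallest integer exceeding 38.000 is 39, and checking k=39: (45)/(51) = 0.8824 > 0.88.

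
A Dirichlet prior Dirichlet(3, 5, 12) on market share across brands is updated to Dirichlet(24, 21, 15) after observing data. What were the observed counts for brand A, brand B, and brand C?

For a Dirichlet(α) prior with multinomial counts c, the posterior is Dirichlet(α + c) componentwise.
Counts are posterior − prior componentwise: 24−3=21, 21−5=16, 15−12=3.

counts (21, 16, 3)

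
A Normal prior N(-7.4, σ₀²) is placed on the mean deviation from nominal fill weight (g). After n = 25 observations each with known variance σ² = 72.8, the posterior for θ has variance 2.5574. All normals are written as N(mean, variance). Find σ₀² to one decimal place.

σ₀² = 21.0

Posterior precision equals prior precision plus data precision: 1/σ_n² = 1/σ₀² + n/σ².
So 1/σ₀² = 1/2.5574 − 25/72.8 = 0.391022 − 0.343407 = 0.047615.
Hence σ₀² = 1/0.047615 ≈ 21.0.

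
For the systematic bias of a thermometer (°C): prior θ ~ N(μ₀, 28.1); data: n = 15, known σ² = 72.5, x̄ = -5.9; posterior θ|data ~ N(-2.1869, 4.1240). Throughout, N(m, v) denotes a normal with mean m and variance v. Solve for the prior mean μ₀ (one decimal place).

μ₀ = 19.4

With known observation variance, the Normal–Normal posterior has precision τ_n = τ₀ + n/σ² and mean μ_n = (τ₀μ₀ + (n/σ²)x̄)/τ_n.
Here τ₀ = 1/28.1 = 0.035587 and τ_data = 15/72.5 = 0.206897, so τ_n = 0.242484.
Rearranging for μ₀: μ₀ = (μ_n·τ_n − τ_data·x̄)/τ₀ = (-2.1869·0.242484 − 0.206897·-5.9) / 0.035587 = 0.690404/0.035587 ≈ 19.4.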